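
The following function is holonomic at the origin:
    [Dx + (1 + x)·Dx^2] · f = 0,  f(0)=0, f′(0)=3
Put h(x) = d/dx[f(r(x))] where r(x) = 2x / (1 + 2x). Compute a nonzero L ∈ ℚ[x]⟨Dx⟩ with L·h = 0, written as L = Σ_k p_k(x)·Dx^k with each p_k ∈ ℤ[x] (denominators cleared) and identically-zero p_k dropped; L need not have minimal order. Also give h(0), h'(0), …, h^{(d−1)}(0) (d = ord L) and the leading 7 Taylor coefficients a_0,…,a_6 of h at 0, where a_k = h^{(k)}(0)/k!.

f: a_k = 0, 3, -3/2, 1, -3/4, 3/5, -1/2, …
Change of var in L_f (x↦r) gives L₀.
h₀' ⇒ L via d/dx closure of L₀.
L = (6 + 16·x) + (1 + 6·x + 8·x^2)·Dx  (order 1).
h: a_k = 6, -36, 168, -720, 2976, -12096, 48768, …
ICs: h(0) = 6.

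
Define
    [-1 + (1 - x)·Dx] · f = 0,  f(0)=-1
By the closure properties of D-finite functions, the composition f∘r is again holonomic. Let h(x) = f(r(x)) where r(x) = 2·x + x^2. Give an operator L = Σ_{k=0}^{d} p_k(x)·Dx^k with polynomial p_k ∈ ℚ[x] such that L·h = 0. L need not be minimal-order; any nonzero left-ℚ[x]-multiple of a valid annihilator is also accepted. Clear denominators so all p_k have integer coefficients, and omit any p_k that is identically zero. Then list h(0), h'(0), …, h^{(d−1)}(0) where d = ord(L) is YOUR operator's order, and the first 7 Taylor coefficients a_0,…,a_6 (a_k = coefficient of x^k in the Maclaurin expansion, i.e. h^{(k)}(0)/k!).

f: a_k = -1, -1, -1, -1, -1, -1, -1, …
h₀=f(r): pull back L_f along r ⇒ L₀.
L = (2 + 2·x) + (-1 + 2·x + x^2)·Dx  (order 1).
h: a_k = -1, -2, -5, -12, -29, -70, -169, …
ICs: h(0) = -1.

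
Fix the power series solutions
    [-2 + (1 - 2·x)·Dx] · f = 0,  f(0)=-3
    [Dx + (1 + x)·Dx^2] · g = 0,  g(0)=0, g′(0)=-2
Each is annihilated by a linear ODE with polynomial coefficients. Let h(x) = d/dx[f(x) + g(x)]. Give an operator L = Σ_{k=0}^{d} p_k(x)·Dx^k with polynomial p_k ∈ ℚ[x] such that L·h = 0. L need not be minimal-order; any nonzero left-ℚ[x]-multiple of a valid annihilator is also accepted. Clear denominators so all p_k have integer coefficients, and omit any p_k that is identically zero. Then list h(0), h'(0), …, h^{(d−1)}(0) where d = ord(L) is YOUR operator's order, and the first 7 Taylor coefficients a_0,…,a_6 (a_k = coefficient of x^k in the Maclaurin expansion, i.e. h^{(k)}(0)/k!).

L = (32 + 8·x) + (22 + 56·x + 16·x^2)·Dx + (-5 + 3·x + 12·x^2 + 4·x^3)·Dx^2  (order 2).
h: a_k = -8, -22, -74, -190, -482, -1150, -2690, …
ICs: h(0) = -8, h′(0) = -22.

f: a_k = -3, -6, -12, -24, -48, -96, -192, …
g: a_k = 0, -2, 1, -2/3, 1/2, -2/5, 1/3, …
L₀ := lclm(L_f,L_g); ord L₀ ≤ 1+2.
Derive L from L₀ (diff closure).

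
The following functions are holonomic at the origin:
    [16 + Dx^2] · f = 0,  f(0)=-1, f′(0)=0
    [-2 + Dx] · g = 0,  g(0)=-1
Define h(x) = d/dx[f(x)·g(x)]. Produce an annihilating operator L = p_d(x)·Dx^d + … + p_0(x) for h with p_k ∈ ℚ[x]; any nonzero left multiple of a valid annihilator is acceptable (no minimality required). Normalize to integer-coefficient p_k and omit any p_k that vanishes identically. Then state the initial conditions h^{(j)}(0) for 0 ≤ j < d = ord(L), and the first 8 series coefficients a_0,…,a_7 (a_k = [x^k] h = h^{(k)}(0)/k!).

f: a_k = -1, 0, 8, 0, -32/3, 0, 256/45, 0, …
g: a_k = -1, -2, -2, -4/3, -2/3, -4/15, -4/45, -8/315, …
f·g: L₀ = L_f ⊗_s L_g, ord ≤ 2·1.
Differentiate: ansatz ord ≤ ord L₀ ⇒ L.
L = 20 - 4·Dx + Dx^2  (order 2).
h: a_k = 2, -12, -44, -56/3, 164/3, 312/5, 232/45, -8432/315, …
ICs: h(0) = 2, h′(0) = -12.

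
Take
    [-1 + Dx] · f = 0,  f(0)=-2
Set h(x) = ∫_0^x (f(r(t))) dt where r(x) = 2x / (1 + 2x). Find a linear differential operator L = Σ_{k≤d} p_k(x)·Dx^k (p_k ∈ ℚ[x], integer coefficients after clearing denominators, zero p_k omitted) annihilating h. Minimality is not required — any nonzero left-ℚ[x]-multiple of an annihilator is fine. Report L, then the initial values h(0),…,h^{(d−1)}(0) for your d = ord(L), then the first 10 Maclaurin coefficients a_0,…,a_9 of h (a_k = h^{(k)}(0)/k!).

f: a_k = -2, -2, -1, -1/3, -1/12, -1/60, -1/360, -1/2520, -1/20160, -1/181440, …
h₀=f(r): pull back L_f along r ⇒ L₀.
h=∫h₀ ⇒ L = L₀·Dx.
L = -2·Dx + (1 + 4·x + 4·x^2)·Dx^2  (order 2).
h: a_k = 0, -2, -2, 4/3, -2/3, -4/15, 76/45, -1208/315, 2182/315, -31364/2835, …
ICs: h(0) = 0, h′(0) = -2.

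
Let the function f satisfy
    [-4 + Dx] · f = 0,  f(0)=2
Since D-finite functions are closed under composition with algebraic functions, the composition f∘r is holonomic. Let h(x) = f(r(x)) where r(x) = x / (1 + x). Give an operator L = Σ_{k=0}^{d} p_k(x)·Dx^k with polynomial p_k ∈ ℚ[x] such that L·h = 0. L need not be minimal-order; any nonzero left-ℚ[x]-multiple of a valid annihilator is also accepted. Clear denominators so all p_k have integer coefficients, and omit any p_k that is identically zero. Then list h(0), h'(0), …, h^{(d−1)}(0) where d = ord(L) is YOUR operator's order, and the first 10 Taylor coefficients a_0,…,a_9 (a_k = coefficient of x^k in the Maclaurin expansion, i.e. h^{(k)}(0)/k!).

f: a_k = 2, 8, 16, 64/3, 64/3, 256/15, 512/45, 2048/315, 1024/315, 4096/2835, …
Change of var in L_f (x↦r) gives L₀.
L = -4 + (1 + 2·x + x^2)·Dx  (order 1).
h: a_k = 2, 8, 8, -8/3, -8/3, 56/15, -88/45, -136/315, 632/315, -6632/2835, …
ICs: h(0) = 2.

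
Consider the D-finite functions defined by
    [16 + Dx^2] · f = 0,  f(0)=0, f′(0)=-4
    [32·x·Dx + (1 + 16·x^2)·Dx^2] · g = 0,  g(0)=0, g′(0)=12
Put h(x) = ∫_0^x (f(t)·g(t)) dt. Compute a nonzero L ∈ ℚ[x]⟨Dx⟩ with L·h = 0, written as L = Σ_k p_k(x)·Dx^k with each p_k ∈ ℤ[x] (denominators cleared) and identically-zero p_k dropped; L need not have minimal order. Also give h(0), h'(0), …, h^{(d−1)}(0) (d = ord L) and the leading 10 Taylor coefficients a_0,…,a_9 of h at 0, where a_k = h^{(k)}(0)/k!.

L = (1280 + 53248·x^2 + 360448·x^4 + 2097152·x^6 + 8388608·x^8)·Dx + (1536·x + 40960·x^3 + 393216·x^5 + 2097152·x^7)·Dx^2 + (96 + 4096·x^2 + 36864·x^4 + 262144·x^6 + 1048576·x^8)·Dx^3 + (96·x + 2560·x^3 + 24576·x^5 + 131072·x^7)·Dx^4 + (1 + 48·x^2 + 896·x^4 + 8192·x^6 + 32768·x^8)·Dx^5  (order 5).
h: a_k = 0, 0, 0, -16, 0, 384/5, 0, -9728/21, 0, 176128/45, …
ICs: h(0) = 0, h′(0) = 0, h′′(0) = 0, h′′′(0) = -96, h′′′′(0) = 0.

f: a_k = 0, -4, 0, 32/3, 0, -128/15, 0, 1024/315, 0, -2048/2835, …
g: a_k = 0, 12, 0, -64, 0, 3072/5, 0, -49152/7, 0, 262144/3, …
h₀=f·g: eliminate ⇒ L₀, order ≤ 2·2.
h=∫₀ˣh₀: take L = L₀·Dx.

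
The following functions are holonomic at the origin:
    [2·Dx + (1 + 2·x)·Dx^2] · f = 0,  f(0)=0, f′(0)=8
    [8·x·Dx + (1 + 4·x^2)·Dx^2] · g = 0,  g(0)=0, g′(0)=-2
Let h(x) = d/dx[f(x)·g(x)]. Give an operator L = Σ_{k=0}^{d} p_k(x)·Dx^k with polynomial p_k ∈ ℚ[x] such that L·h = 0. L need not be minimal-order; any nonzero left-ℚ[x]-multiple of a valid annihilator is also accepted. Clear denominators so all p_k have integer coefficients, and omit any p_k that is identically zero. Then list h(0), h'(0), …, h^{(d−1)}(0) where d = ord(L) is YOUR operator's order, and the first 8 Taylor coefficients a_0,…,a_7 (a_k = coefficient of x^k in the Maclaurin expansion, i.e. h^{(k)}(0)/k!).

f: a_k = 0, 8, -8, 32/3, -16, 128/5, -128/3, 512/7, …
g: a_k = 0, -2, 0, 8/3, 0, -32/5, 0, 128/7, …
Sym-product of L_f,L_g gives L₀ (≤ ord 4).
Differentiate: ansatz ord ≤ ord L₀ ⇒ L.
L = (192 + 704·x + 2560·x^2 + 9984·x^3 + 15360·x^4 + 13312·x^5 + 4096·x^7) + (72 + 992·x + 4928·x^2 + 15488·x^3 + 34816·x^4 + 47616·x^5 + 35840·x^6 + 6144·x^7 + 14336·x^8)·Dx + (24 + 256·x + 1536·x^2 + 4992·x^3 + 11520·x^4 + 19968·x^5 + 24576·x^6 + 18432·x^7 + 6144·x^8 + 8192·x^9)·Dx^2 + (5 + 36·x + 148·x^2 + 448·x^3 + 1056·x^4 + 1920·x^5 + 2688·x^6 + 3072·x^7 + 2304·x^8 + 1024·x^9 + 1024·x^10)·Dx^3  (order 3).
h: a_k = 0, -32, 48, 0, 160/3, -6656/15, 9856/15, 0, …
ICs: h(0) = 0, h′(0) = -32, h′′(0) = 96.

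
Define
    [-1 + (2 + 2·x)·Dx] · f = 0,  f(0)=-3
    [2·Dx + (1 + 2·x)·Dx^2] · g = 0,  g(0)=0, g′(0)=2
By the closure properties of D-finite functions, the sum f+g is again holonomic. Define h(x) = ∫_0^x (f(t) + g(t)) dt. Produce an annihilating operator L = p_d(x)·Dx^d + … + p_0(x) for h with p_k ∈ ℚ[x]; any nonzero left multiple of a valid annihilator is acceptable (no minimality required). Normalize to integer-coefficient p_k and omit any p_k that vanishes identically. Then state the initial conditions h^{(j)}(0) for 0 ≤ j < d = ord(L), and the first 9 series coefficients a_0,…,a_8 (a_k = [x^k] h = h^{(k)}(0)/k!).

L = (10 + 4·x)·Dx^2 + (29 + 52·x + 20·x^2)·Dx^3 + (6 + 22·x + 24·x^2 + 8·x^3)·Dx^4  (order 4).
h: a_k = 0, -3, 1/4, -13/24, 119/192, -497/640, 8087/7680, -32579/21504, 261451/114688, …
ICs: h(0) = 0, h′(0) = -3, h′′(0) = 1/2, h′′′(0) = -13/4.

f: a_k = -3, -3/2, 3/8, -3/16, 15/128, -21/256, 63/1024, -99/2048, 1287/32768, …
g: a_k = 0, 2, -2, 8/3, -4, 32/5, -32/3, 128/7, -32, …
Sum ⇒ L₀ = lclm(L_f,L_g) in ℚ(x)⟨Dx⟩.
Integrate: L := L₀·Dx.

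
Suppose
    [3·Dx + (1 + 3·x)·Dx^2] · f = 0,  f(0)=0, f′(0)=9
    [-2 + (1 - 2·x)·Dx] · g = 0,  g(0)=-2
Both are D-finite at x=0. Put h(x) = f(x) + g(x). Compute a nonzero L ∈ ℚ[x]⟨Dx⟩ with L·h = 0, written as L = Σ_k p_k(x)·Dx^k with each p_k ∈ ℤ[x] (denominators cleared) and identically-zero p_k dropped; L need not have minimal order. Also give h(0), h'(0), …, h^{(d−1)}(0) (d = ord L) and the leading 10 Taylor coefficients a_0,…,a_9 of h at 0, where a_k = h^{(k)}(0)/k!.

L = (-144 - 72·x)·Dx + (-6 - 216·x - 144·x^2)·Dx^2 + (7 + 13·x - 36·x^2 - 36·x^3)·Dx^3  (order 3).
h: a_k = -2, 5, -43/2, 11, -371/4, 409/5, -985/2, 4769/7, -23779/8, 5537, …
ICs: h(0) = -2, h′(0) = 5, h′′(0) = -43.

f: a_k = 0, 9, -27/2, 27, -243/4, 729/5, -729/2, 6561/7, -19683/8, 6561, …
g: a_k = -2, -4, -8, -16, -32, -64, -128, -256, -512, -1024, …
L₀ := lclm(L_f,L_g); ord L₀ ≤ 2+1.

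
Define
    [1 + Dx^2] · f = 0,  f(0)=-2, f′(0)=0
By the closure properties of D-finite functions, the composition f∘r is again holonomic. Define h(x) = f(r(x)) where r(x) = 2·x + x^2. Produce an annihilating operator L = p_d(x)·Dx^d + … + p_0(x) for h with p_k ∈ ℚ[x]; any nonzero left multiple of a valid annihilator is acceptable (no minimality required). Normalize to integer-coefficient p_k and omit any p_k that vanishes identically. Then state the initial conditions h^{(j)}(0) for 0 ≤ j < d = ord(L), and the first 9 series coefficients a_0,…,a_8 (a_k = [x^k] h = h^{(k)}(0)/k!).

L = (4 + 12·x + 12·x^2 + 4·x^3) - Dx + (1 + x)·Dx^2  (order 2).
h: a_k = -2, 0, 4, 4, -1/3, -8/3, -82/45, -2/15, 719/1260, …
ICs: h(0) = -2, h′(0) = 0.

f: a_k = -2, 0, 1, 0, -1/12, 0, 1/360, 0, -1/20160, …
h₀=f(r): pull back L_f along r ⇒ L₀.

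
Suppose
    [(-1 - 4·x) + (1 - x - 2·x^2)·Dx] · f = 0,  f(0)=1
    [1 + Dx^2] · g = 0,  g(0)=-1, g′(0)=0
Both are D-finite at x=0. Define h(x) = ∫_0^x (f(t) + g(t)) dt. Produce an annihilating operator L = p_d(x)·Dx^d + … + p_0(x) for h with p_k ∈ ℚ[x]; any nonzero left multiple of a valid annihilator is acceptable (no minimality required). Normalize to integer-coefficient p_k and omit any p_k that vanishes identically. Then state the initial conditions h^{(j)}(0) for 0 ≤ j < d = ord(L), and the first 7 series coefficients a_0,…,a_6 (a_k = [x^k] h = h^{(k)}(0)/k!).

L = (31 + 146·x + 133·x^2 + 184·x^3 + 20·x^4 + 16·x^5)·Dx + (-7 - 3·x + 3·x^2 + 37·x^3 + 42·x^4 + 12·x^5 + 8·x^6)·Dx^2 + (31 + 146·x + 133·x^2 + 184·x^3 + 20·x^4 + 16·x^5)·Dx^3 + (-7 - 3·x + 3·x^2 + 37·x^3 + 42·x^4 + 12·x^5 + 8·x^6)·Dx^4  (order 4).
h: a_k = 0, 0, 1/2, 7/6, 5/4, 263/120, 7/2, …
ICs: h(0) = 0, h′(0) = 0, h′′(0) = 1, h′′′(0) = 7.

f: a_k = 1, 1, 3, 5, 11, 21, 43, …
g: a_k = -1, 0, 1/2, 0, -1/24, 0, 1/720, …
f+g: L₀ = lclm(L_f,L_g), ord ≤ 1+2.
∫: right-multiply L₀ by Dx.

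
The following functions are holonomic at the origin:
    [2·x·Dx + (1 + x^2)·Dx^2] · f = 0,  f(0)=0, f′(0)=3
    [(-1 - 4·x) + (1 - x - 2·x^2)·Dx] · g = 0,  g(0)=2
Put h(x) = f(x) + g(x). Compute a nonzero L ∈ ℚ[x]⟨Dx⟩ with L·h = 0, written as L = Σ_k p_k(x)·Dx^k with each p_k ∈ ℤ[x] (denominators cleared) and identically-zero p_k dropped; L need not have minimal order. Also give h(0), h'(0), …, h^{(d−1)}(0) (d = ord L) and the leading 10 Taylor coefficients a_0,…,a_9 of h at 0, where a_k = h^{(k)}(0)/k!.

L = (6 - 24·x - 162·x^2 - 240·x^3 - 384·x^4 - 48·x^6)·Dx + (-16 - 74·x - 88·x^2 - 226·x^3 - 212·x^4 - 304·x^5 - 12·x^6 - 48·x^7)·Dx^2 + (3 + 4·x + 8·x^2 - 28·x^3 - 27·x^4 - 36·x^5 - 40·x^6 - 4·x^7 - 8·x^8)·Dx^3  (order 3).
h: a_k = 2, 5, 6, 9, 22, 213/5, 86, 1187/7, 342, 2047/3, …
ICs: h(0) = 2, h′(0) = 5, h′′(0) = 12.

f: a_k = 0, 3, 0, -1, 0, 3/5, 0, -3/7, 0, 1/3, …
g: a_k = 2, 2, 6, 10, 22, 42, 86, 170, 342, 682, …
h₀=f+g: left-lcm gives L₀, ord ≤ 3.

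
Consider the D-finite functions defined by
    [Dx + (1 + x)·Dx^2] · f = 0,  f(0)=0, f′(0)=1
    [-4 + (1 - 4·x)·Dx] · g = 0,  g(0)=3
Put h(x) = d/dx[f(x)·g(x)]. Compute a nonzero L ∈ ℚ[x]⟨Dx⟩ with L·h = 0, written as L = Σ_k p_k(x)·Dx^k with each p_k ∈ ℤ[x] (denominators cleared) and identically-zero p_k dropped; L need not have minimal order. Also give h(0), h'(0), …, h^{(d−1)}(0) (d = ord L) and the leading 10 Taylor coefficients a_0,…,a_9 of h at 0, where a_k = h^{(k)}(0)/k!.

L = 16 + (10 + 20·x)·Dx + (-1 + 3·x + 4·x^2)·Dx^2  (order 2).
h: a_k = 3, 21, 129, 685, 3428, 82257/5, 383881/5, 12284087/35, 110556993/70, 147409261/21, …
ICs: h(0) = 3, h′(0) = 21.

f: a_k = 0, 1, -1/2, 1/3, -1/4, 1/5, -1/6, 1/7, -1/8, 1/9, …
g: a_k = 3, 12, 48, 192, 768, 3072, 12288, 49152, 196608, 786432, …
f·g: L₀ = L_f ⊗_s L_g, ord ≤ 2·1.
h₀' ⇒ L via d/dx closure of L₀.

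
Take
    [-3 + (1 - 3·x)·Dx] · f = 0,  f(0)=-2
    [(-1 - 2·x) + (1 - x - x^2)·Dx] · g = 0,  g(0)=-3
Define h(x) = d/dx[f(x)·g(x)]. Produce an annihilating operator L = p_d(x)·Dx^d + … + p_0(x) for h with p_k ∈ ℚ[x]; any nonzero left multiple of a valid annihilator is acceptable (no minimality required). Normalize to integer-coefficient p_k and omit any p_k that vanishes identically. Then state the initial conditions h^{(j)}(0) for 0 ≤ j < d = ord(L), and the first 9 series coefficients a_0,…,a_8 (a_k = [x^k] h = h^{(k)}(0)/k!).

L = (28 - 66·x - 48·x^2 + 96·x^3 + 108·x^4) + (-4 + 20·x - 15·x^2 - 40·x^3 + 30·x^4 + 27·x^5)·Dx  (order 1).
h: a_k = 24, 168, 810, 3360, 12840, 46692, 164304, 564960, 1909710, …
ICs: h(0) = 24.

f: a_k = -2, -6, -18, -54, -162, -486, -1458, -4374, -13122, …
g: a_k = -3, -3, -6, -9, -15, -24, -39, -63, -102, …
h₀=f·g: eliminate ⇒ L₀, order ≤ 1·1.
Differentiate: ansatz ord ≤ ord L₀ ⇒ L.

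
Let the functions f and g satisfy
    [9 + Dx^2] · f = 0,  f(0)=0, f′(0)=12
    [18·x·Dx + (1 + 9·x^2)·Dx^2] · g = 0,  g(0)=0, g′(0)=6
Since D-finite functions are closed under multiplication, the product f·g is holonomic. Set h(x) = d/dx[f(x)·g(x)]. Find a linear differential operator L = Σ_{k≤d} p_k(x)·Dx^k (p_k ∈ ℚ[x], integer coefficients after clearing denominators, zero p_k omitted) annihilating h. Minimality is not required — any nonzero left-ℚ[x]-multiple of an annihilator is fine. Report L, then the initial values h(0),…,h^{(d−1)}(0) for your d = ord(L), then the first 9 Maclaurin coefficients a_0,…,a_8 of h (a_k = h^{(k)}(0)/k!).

L = (8910 + 214326·x^2 + 3024621·x^4 + 5668704·x^6 + 6377292·x^8 + 9565938·x^10 + 43046721·x^12) + (5508·x + 207036·x^3 + 1837080·x^5 + 4723920·x^7 + 10628820·x^9 + 19131876·x^11)·Dx + (1080 + 27540·x^2 + 389286·x^4 + 971028·x^6 + 1889568·x^8 + 4251528·x^10 + 9565938·x^12)·Dx^2 + (612·x + 23004·x^3 + 204120·x^5 + 524880·x^7 + 1180980·x^9 + 2125764·x^11)·Dx^3 + (10 + 414·x^2 + 5913·x^4 + 37908·x^6 + 131220·x^8 + 354294·x^10 + 531441·x^12)·Dx^4  (order 4).
h: a_k = 0, 144, 0, -1296, 0, 9234, 0, -376164/5, 0, …
ICs: h(0) = 0, h′(0) = 144, h′′(0) = 0, h′′′(0) = -7776.

f: a_k = 0, 12, 0, -18, 0, 81/10, 0, -243/140, 0, …
g: a_k = 0, 6, 0, -18, 0, 486/5, 0, -4374/7, 0, …
h₀=f·g: eliminate ⇒ L₀, order ≤ 2·2.
h₀' ⇒ L via d/dx closure of L₀.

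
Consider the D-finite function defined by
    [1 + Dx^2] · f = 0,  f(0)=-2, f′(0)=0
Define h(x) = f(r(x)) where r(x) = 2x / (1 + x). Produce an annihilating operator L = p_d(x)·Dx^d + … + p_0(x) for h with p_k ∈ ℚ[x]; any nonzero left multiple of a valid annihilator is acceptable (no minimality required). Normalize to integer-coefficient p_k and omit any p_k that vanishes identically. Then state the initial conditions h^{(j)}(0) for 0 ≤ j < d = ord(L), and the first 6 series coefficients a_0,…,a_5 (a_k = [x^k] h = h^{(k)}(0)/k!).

L = 4 + (2 + 6·x + 6·x^2 + 2·x^3)·Dx + (1 + 4·x + 6·x^2 + 4·x^3 + x^4)·Dx^2  (order 2).
h: a_k = -2, 0, 4, -8, 32/3, -32/3, …
ICs: h(0) = -2, h′(0) = 0.

f: a_k = -2, 0, 1, 0, -1/12, 0, …
f∘r: x↦r, Dx↦Dx/r' in L_f ⇒ L₀.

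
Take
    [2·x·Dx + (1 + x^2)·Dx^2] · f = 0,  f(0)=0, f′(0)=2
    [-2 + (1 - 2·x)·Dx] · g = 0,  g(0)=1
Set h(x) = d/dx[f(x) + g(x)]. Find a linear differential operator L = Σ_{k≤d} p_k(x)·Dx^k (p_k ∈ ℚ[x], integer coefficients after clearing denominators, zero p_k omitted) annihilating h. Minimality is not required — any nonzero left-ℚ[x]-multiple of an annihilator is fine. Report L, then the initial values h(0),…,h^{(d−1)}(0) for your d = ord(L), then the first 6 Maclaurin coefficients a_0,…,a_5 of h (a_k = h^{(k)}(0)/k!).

L = (4 - 32·x - 12·x^2) + (-13 + 4·x - 25·x^2 - 12·x^3)·Dx + (2 - 3·x - 3·x^3 - 2·x^4)·Dx^2  (order 2).
h: a_k = 4, 8, 22, 64, 162, 384, …
ICs: h(0) = 4, h′(0) = 8.

f: a_k = 0, 2, 0, -2/3, 0, 2/5, …
g: a_k = 1, 2, 4, 8, 16, 32, …
Weyl lclm of L_f,L_g ⇒ L₀ (ord ≤ 3).
Differentiate: ansatz ord ≤ ord L₀ ⇒ L.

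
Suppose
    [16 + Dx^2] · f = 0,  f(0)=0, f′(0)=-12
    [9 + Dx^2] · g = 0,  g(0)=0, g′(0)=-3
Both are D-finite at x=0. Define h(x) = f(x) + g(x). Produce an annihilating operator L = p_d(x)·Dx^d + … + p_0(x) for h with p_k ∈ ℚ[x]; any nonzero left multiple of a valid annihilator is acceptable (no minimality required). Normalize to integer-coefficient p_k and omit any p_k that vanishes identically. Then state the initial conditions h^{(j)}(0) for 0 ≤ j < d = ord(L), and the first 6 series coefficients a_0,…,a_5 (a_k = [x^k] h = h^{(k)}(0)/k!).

L = 144 + 25·Dx^2 + Dx^4  (order 4).
h: a_k = 0, -15, 0, 73/2, 0, -221/8, …
ICs: h(0) = 0, h′(0) = -15, h′′(0) = 0, h′′′(0) = 219.

f: a_k = 0, -12, 0, 32, 0, -128/5, …
g: a_k = 0, -3, 0, 9/2, 0, -81/40, …
f+g: L₀ = lclm(L_f,L_g), ord ≤ 2+2.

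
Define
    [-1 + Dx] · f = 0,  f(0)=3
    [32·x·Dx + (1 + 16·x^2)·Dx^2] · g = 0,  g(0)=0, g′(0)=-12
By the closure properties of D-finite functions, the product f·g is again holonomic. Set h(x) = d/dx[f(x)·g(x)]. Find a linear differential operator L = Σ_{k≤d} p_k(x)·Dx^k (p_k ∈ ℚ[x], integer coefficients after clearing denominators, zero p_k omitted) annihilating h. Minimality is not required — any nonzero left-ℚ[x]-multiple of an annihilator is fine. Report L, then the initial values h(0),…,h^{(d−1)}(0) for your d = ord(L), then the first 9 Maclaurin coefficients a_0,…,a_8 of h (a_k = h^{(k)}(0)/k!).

L = (-31 - 64·x + 1568·x^2 - 1024·x^3 + 256·x^4) + (30 + 96·x - 1600·x^2 + 1536·x^3 - 512·x^4)·Dx + (1 - 32·x + 32·x^2 - 512·x^3 + 256·x^4)·Dx^2  (order 2).
h: a_k = -36, -72, 522, 744, -17487/2, -10869, 2821209/20, 1162534/7, -507402933/224, …
ICs: h(0) = -36, h′(0) = -72.

f: a_k = 3, 3, 3/2, 1/2, 1/8, 1/40, 1/240, 1/1680, 1/13440, …
g: a_k = 0, -12, 0, 64, 0, -3072/5, 0, 49152/7, 0, …
f·g: L₀ = L_f ⊗_s L_g, ord ≤ 1·2.
Differentiate: ansatz ord ≤ ord L₀ ⇒ L.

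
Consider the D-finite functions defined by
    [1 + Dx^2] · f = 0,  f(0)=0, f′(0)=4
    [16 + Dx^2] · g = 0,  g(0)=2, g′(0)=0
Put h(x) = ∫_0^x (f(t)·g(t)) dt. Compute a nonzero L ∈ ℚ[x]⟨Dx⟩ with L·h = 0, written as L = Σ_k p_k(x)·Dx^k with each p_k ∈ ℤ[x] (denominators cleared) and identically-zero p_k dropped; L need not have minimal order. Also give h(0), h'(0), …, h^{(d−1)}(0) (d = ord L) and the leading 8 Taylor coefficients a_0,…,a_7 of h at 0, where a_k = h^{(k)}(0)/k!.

L = 225·Dx + 34·Dx^3 + Dx^5  (order 5).
h: a_k = 0, 0, 4, 0, -49/3, 0, 1441/90, 0, …
ICs: h(0) = 0, h′(0) = 0, h′′(0) = 8, h′′′(0) = 0, h′′′′(0) = -392.

f: a_k = 0, 4, 0, -2/3, 0, 1/30, 0, -1/1260, …
g: a_k = 2, 0, -16, 0, 64/3, 0, -512/45, 0, …
Product ⇒ symmetric product L₀, ord ≤ 4.
Integrate: L := L₀·Dx.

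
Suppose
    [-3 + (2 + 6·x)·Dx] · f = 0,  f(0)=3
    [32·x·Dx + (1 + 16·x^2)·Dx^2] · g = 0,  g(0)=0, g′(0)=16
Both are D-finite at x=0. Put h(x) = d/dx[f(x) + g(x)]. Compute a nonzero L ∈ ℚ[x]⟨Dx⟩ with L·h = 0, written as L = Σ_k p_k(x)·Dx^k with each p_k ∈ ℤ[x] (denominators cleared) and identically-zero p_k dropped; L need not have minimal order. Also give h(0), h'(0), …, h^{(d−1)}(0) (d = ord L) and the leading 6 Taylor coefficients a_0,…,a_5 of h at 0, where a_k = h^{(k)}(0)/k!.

f: a_k = 3, 9/2, -27/8, 81/16, -1215/128, 5103/256, …
g: a_k = 0, 16, 0, -256/3, 0, 4096/5, …
f+g: L₀ = lclm(L_f,L_g), ord ≤ 1+2.
h₀' ⇒ L via d/dx closure of L₀.
L = (-192 - 1440·x + 9216·x^2 + 13824·x^3) + (-155 - 768·x + 4128·x^2 + 36864·x^3 + 48384·x^4)·Dx + (-6 + 110·x + 576·x^2 + 2624·x^3 + 10752·x^4 + 13824·x^5)·Dx^2  (order 2).
h: a_k = 41/2, -27/4, -3853/16, -1215/32, 1074091/256, -137781/512, …
ICs: h(0) = 41/2, h′(0) = -27/4.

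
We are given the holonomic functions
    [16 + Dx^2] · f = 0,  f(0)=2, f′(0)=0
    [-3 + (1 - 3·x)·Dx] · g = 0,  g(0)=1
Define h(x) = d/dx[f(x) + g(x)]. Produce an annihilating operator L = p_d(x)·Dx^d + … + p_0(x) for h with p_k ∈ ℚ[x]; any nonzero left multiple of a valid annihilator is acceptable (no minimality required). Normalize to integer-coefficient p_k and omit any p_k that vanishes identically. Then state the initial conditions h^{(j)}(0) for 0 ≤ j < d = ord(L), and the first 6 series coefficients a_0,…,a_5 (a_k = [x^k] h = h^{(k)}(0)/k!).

L = (5952 - 4608·x + 6912·x^2) + (-560 + 2448·x - 3456·x^2 + 3456·x^3)·Dx + (372 - 288·x + 432·x^2)·Dx^2 + (-35 + 153·x - 216·x^2 + 216·x^3)·Dx^3  (order 3).
h: a_k = 3, -14, 81, 1228/3, 1215, 64586/15, …
ICs: h(0) = 3, h′(0) = -14, h′′(0) = 162.

f: a_k = 2, 0, -16, 0, 64/3, 0, …
g: a_k = 1, 3, 9, 27, 81, 243, …
h₀=f+g: left-lcm gives L₀, ord ≤ 3.
Differentiate: ansatz ord ≤ ord L₀ ⇒ L.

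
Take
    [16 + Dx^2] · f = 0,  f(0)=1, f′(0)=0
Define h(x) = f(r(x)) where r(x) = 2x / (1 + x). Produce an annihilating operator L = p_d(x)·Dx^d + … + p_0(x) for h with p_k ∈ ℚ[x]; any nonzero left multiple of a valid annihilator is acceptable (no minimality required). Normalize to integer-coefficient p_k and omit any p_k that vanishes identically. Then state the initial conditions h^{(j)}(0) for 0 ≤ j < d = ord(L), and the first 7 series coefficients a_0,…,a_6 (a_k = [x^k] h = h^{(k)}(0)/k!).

f: a_k = 1, 0, -8, 0, 32/3, 0, -256/45, …
h₀=f(r): pull back L_f along r ⇒ L₀.
L = 64 + (2 + 6·x + 6·x^2 + 2·x^3)·Dx + (1 + 4·x + 6·x^2 + 4·x^3 + x^4)·Dx^2  (order 2).
h: a_k = 1, 0, -32, 64, 224/3, -1664/3, 53216/45, …
ICs: h(0) = 1, h′(0) = 0.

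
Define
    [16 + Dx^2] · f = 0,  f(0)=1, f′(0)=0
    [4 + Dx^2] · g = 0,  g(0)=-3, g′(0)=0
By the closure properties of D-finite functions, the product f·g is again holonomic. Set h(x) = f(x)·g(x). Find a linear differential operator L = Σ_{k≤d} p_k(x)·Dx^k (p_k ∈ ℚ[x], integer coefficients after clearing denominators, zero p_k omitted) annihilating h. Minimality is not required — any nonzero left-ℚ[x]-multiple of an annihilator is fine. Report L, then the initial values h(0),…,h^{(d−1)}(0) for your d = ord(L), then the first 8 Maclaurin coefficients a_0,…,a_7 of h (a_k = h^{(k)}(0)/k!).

f: a_k = 1, 0, -8, 0, 32/3, 0, -256/45, 0, …
g: a_k = -3, 0, 6, 0, -2, 0, 4/15, 0, …
Sym-product of L_f,L_g gives L₀ (≤ ord 4).
L = 144 + 40·Dx^2 + Dx^4  (order 4).
h: a_k = -3, 0, 30, 0, -82, 0, 292/3, 0, …
ICs: h(0) = -3, h′(0) = 0, h′′(0) = 60, h′′′(0) = 0.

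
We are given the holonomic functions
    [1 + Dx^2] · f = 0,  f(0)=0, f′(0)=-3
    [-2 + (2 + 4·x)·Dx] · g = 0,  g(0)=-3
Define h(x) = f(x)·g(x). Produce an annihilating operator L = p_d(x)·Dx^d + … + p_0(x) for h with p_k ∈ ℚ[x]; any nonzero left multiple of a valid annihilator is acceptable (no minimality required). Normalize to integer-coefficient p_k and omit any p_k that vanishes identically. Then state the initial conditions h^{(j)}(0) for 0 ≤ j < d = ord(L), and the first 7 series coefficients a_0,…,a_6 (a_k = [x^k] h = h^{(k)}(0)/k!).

L = (4 + 4·x + 4·x^2) + (-2 - 4·x)·Dx + (1 + 4·x + 4·x^2)·Dx^2  (order 2).
h: a_k = 0, 9, 9, -6, 3, -24/5, 36/5, …
ICs: h(0) = 0, h′(0) = 9.

f: a_k = 0, -3, 0, 1/2, 0, -1/40, 0, …
g: a_k = -3, -3, 3/2, -3/2, 15/8, -21/8, 63/16, …
f·g: L₀ = L_f ⊗_s L_g, ord ≤ 2·1.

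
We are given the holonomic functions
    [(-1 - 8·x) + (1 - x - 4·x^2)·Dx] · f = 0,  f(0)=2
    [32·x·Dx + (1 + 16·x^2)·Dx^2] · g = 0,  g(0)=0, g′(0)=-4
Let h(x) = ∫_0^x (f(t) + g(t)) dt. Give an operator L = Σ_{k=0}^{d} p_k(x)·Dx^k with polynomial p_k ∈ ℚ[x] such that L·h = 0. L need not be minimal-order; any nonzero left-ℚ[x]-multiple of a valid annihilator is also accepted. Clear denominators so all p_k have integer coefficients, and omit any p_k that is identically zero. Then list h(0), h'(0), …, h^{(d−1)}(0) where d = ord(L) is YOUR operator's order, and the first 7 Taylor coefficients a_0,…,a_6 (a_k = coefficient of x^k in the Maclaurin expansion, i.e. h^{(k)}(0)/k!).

L = (-160 + 640·x + 14848·x^2 + 36864·x^3 + 178176·x^4 + 98304·x^6)·Dx^2 + (43 + 336·x + 16·x^2 + 3072·x^3 + 35072·x^4 + 124928·x^5 + 12288·x^6 + 98304·x^7)·Dx^3 + (-5 - 23·x - 272·x^2 - 16·x^3 - 2368·x^4 + 5888·x^5 + 12288·x^6 + 4096·x^7 + 16384·x^8)·Dx^4  (order 4).
h: a_k = 0, 2, -1, 10/3, 59/6, 58/5, -187/15, …
ICs: h(0) = 0, h′(0) = 2, h′′(0) = -2, h′′′(0) = 20.

f: a_k = 2, 2, 10, 18, 58, 130, 362, …
g: a_k = 0, -4, 0, 64/3, 0, -1024/5, 0, …
L₀ := lclm(L_f,L_g); ord L₀ ≤ 1+2.
Integrate: L := L₀·Dx.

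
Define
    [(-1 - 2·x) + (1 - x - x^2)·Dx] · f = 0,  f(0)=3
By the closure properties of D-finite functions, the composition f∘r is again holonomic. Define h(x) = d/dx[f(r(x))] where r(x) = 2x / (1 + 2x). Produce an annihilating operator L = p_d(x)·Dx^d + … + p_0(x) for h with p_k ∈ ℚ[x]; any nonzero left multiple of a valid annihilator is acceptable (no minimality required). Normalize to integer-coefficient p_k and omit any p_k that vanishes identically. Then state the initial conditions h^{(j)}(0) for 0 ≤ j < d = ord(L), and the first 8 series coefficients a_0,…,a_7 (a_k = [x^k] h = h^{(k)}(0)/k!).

f: a_k = 3, 3, 6, 9, 15, 24, 39, 63, …
Substitute x→r, Dx→(1/r')Dx; clear ⇒ L₀.
h₀' ⇒ L via d/dx closure of L₀.
L = (4 + 24·x + 96·x^2 + 96·x^3) + (-1 - 10·x - 24·x^2 + 8·x^3 + 48·x^4)·Dx  (order 1).
h: a_k = 6, 24, 0, 192, -480, 2304, -8064, 30720, …
ICs: h(0) = 6.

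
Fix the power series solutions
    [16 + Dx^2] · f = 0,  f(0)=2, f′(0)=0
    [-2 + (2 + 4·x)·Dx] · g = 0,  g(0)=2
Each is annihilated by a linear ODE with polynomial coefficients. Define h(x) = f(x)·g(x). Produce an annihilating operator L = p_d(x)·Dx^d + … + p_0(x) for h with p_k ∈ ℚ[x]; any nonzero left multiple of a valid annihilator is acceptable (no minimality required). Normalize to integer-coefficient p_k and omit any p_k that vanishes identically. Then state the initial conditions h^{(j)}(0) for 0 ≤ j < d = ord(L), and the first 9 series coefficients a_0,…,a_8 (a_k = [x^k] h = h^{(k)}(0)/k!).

f: a_k = 2, 0, -16, 0, 64/3, 0, -512/45, 0, 1024/315, …
g: a_k = 2, 2, -1, 1, -5/4, 7/4, -21/8, 33/8, -429/64, …
Product ⇒ symmetric product L₀, ord ≤ 2.
L = (19 + 64·x + 64·x^2) + (-2 - 4·x)·Dx + (1 + 4·x + 4·x^2)·Dx^2  (order 2).
h: a_k = 4, 4, -34, -30, 337/6, 181/6, -5281/180, -3811/180, 199649/10080, …
ICs: h(0) = 4, h′(0) = 4.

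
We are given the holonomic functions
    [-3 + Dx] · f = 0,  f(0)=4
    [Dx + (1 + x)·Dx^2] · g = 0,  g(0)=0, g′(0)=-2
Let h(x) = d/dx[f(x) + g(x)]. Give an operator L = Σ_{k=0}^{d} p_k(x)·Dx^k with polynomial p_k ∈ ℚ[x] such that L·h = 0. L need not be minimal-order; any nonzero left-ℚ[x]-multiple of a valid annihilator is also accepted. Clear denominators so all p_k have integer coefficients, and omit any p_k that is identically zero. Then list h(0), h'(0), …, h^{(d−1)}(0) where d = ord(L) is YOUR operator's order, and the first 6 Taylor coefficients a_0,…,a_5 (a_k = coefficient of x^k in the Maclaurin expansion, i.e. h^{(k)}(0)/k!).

f: a_k = 4, 12, 18, 18, 27/2, 81/10, …
g: a_k = 0, -2, 1, -2/3, 1/2, -2/5, …
Sum ⇒ L₀ = lclm(L_f,L_g) in ℚ(x)⟨Dx⟩.
Derive L from L₀ (diff closure).
L = (-15 - 9·x) + (-7 - 18·x - 9·x^2)·Dx + (4 + 7·x + 3·x^2)·Dx^2  (order 2).
h: a_k = 10, 38, 52, 56, 77/2, 263/10, …
ICs: h(0) = 10, h′(0) = 38.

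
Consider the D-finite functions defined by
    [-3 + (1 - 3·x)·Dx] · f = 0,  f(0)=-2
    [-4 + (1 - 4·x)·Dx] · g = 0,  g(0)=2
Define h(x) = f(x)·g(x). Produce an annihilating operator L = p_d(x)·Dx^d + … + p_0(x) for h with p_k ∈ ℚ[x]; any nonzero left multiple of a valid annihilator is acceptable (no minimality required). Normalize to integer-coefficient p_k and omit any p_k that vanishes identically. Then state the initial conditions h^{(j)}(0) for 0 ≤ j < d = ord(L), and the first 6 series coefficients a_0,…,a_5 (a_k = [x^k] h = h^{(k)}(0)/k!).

f: a_k = -2, -6, -18, -54, -162, -486, …
g: a_k = 2, 8, 32, 128, 512, 2048, …
Product ⇒ symmetric product L₀, ord ≤ 1.
L = (-7 + 24·x) + (1 - 7·x + 12·x^2)·Dx  (order 1).
h: a_k = -4, -28, -148, -700, -3124, -13468, …
ICs: h(0) = -4.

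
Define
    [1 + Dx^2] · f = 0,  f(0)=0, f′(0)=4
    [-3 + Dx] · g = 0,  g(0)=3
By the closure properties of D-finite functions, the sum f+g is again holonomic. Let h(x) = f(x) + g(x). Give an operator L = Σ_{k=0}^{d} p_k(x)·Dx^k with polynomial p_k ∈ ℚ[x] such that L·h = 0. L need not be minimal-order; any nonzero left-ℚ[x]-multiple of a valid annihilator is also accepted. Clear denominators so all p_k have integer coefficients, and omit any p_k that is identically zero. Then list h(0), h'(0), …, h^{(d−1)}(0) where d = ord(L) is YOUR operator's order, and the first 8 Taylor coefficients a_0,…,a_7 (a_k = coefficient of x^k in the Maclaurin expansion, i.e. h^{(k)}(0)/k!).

f: a_k = 0, 4, 0, -2/3, 0, 1/30, 0, -1/1260, …
g: a_k = 3, 9, 27/2, 27/2, 81/8, 243/40, 243/80, 729/560, …
Weyl lclm of L_f,L_g ⇒ L₀ (ord ≤ 3).
L = -3 + Dx - 3·Dx^2 + Dx^3  (order 3).
h: a_k = 3, 13, 27/2, 77/6, 81/8, 733/120, 243/80, 6557/5040, …
ICs: h(0) = 3, h′(0) = 13, h′′(0) = 27.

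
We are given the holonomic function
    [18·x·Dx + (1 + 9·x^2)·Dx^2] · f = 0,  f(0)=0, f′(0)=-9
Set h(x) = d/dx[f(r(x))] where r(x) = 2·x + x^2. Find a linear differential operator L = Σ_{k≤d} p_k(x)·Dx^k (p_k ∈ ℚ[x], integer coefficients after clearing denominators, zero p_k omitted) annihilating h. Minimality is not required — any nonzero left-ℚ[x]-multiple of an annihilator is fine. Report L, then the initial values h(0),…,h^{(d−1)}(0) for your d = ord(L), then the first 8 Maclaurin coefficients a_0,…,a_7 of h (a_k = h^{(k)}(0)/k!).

f: a_k = 0, -9, 0, 27, 0, -729/5, 0, 6561/7, …
h₀=f(r): pull back L_f along r ⇒ L₀.
Differentiate: ansatz ord ≤ ord L₀ ⇒ L.
L = (-1 + 72·x + 144·x^2 + 108·x^3 + 27·x^4) + (1 + x + 36·x^2 + 72·x^3 + 45·x^4 + 9·x^5)·Dx  (order 1).
h: a_k = -18, -18, 648, 1296, -22518, -69822, 758160, 3312576, …
ICs: h(0) = -18.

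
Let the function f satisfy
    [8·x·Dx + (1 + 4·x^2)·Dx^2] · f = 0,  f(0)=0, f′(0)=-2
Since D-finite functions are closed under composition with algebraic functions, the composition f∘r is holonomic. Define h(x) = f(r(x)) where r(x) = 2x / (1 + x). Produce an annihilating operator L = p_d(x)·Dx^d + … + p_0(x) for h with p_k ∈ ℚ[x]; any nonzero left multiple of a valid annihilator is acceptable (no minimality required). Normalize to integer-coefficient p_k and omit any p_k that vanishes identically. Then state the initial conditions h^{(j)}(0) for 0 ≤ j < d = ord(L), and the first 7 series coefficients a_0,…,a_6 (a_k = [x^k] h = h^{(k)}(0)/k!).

L = (2 + 34·x)·Dx + (1 + 2·x + 17·x^2)·Dx^2  (order 2).
h: a_k = 0, -4, 4, 52/3, -60, -404/5, 2444/3, …
ICs: h(0) = 0, h′(0) = -4.

f: a_k = 0, -2, 0, 8/3, 0, -32/5, 0, …
Substitute x→r, Dx→(1/r')Dx; clear ⇒ L₀.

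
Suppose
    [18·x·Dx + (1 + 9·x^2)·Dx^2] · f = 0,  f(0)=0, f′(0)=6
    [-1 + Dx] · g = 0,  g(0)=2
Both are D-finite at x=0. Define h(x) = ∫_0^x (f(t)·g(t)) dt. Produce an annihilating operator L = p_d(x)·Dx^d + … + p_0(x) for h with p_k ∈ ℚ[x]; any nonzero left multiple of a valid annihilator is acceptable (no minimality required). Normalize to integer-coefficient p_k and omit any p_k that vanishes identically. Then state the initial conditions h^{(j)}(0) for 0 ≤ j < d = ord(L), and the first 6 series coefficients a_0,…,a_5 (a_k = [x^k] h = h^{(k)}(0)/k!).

L = (1 - 18·x + 9·x^2)·Dx + (-2 + 18·x - 18·x^2)·Dx^2 + (1 + 9·x^2)·Dx^3  (order 3).
h: a_k = 0, 0, 6, 4, -15/2, -34/5, …
ICs: h(0) = 0, h′(0) = 0, h′′(0) = 12.

f: a_k = 0, 6, 0, -18, 0, 486/5, …
g: a_k = 2, 2, 1, 1/3, 1/12, 1/60, …
Product ⇒ symmetric product L₀, ord ≤ 2.
Integrate: L := L₀·Dx.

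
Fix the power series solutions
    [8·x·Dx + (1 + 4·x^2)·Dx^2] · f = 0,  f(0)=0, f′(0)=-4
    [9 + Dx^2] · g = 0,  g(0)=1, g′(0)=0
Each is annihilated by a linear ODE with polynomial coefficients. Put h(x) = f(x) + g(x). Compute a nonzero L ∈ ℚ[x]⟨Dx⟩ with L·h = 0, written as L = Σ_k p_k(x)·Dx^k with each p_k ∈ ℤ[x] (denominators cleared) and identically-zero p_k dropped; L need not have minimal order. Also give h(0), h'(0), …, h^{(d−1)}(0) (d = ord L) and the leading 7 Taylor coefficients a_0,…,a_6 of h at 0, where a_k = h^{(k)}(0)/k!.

L = (-2808·x + 19008·x^3 + 10368·x^5)·Dx + (9 + 1548·x^2 + 7344·x^4 + 5184·x^6)·Dx^2 + (-312·x + 2112·x^3 + 1152·x^5)·Dx^3 + (1 + 172·x^2 + 816·x^4 + 576·x^6)·Dx^4  (order 4).
h: a_k = 1, -4, -9/2, 16/3, 27/8, -64/5, -81/80, …
ICs: h(0) = 1, h′(0) = -4, h′′(0) = -9, h′′′(0) = 32.

f: a_k = 0, -4, 0, 16/3, 0, -64/5, 0, …
g: a_k = 1, 0, -9/2, 0, 27/8, 0, -81/80, …
h₀=f+g: left-lcm gives L₀, ord ≤ 4.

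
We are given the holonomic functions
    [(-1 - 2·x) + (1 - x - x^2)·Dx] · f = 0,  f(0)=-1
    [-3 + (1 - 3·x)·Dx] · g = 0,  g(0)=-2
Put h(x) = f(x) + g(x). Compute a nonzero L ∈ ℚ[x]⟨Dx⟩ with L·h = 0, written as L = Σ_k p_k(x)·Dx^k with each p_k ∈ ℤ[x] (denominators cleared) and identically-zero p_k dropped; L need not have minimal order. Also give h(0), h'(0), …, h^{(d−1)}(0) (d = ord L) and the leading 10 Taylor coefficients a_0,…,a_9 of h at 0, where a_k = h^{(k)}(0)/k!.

f: a_k = -1, -1, -2, -3, -5, -8, -13, -21, -34, -55, …
g: a_k = -2, -6, -18, -54, -162, -486, -1458, -4374, -13122, -39366, …
f+g: L₀ = lclm(L_f,L_g), ord ≤ 1+1.
L = (-6 - 36·x + 18·x^2 - 18·x^3) + (14 - 18·x - 24·x^2 + 18·x^3 - 36·x^4)·Dx + (-2 + 10·x - 15·x^2 + 10·x^3 - 9·x^5)·Dx^2  (order 2).
h: a_k = -3, -7, -20, -57, -167, -494, -1471, -4395, -13156, -39421, …
ICs: h(0) = -3, h′(0) = -7.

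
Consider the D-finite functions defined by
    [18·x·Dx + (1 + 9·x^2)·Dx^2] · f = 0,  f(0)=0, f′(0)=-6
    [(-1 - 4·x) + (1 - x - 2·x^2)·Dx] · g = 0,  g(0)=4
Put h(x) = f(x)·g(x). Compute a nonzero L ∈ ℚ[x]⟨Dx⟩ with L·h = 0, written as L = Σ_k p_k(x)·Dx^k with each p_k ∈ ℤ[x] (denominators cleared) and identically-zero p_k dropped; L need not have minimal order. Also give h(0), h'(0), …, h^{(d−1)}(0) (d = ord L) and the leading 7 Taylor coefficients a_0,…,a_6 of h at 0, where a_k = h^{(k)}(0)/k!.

f: a_k = 0, -6, 0, 18, 0, -486/5, 0, …
g: a_k = 4, 4, 12, 20, 44, 84, 172, …
L₀ := L_f ⊗_s L_g (sym. prod.), ord ≤ 2.
L = (4 + 18·x + 108·x^2) + (2 - 10·x + 36·x^2 + 108·x^3)·Dx + (-1 + x - 7·x^2 + 9·x^3 + 18·x^4)·Dx^2  (order 2).
h: a_k = 0, -24, -24, 0, -48, -2184/5, -2664/5, …
ICs: h(0) = 0, h′(0) = -24.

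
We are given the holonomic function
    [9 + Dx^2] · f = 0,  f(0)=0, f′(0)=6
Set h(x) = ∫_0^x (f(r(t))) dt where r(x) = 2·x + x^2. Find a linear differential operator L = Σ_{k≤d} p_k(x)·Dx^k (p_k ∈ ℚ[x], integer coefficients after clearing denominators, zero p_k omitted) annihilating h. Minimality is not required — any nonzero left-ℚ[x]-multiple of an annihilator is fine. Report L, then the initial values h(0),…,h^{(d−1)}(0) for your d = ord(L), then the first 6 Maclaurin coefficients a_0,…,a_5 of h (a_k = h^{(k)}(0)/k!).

f: a_k = 0, 6, 0, -9, 0, 81/20, …
f∘r: x↦r, Dx↦Dx/r' in L_f ⇒ L₀.
∫: right-multiply L₀ by Dx.
L = (36 + 108·x + 108·x^2 + 36·x^3)·Dx - Dx^2 + (1 + x)·Dx^3  (order 3).
h: a_k = 0, 0, 6, 2, -18, -108/5, …
ICs: h(0) = 0, h′(0) = 0, h′′(0) = 12.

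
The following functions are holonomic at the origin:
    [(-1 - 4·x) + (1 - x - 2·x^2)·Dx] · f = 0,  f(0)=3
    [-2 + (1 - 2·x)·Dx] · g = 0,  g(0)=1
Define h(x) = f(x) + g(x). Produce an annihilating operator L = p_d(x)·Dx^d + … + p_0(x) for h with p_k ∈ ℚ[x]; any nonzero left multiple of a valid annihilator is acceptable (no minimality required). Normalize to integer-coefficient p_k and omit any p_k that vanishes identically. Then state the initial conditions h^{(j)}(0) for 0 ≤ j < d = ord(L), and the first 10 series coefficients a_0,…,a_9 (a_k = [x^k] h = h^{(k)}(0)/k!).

f: a_k = 3, 3, 9, 15, 33, 63, 129, 255, 513, 1023, …
g: a_k = 1, 2, 4, 8, 16, 32, 64, 128, 256, 512, …
f+g: L₀ = lclm(L_f,L_g), ord ≤ 1+1.
L = -4 + (-2 - 8·x)·Dx + (1 - x - 2·x^2)·Dx^2  (order 2).
h: a_k = 4, 5, 13, 23, 49, 95, 193, 383, 769, 1535, …
ICs: h(0) = 4, h′(0) = 5.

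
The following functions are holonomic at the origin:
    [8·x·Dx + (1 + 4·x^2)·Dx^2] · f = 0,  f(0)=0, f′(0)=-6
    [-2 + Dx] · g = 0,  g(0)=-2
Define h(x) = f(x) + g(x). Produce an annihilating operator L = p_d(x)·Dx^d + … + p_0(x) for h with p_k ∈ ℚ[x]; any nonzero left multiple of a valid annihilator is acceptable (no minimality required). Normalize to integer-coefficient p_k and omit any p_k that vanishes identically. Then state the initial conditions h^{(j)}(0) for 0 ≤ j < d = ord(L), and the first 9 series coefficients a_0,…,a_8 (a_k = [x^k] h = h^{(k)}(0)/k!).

f: a_k = 0, -6, 0, 8, 0, -96/5, 0, 384/7, 0, …
g: a_k = -2, -4, -4, -8/3, -4/3, -8/15, -8/45, -16/315, -4/315, …
h₀=f+g: left-lcm gives L₀, ord ≤ 3.
L = (8 - 32·x - 32·x^2)·Dx + (-6 + 12·x + 8·x^2 - 16·x^3)·Dx^2 + (1 + 2·x + 4·x^2 + 8·x^3)·Dx^3  (order 3).
h: a_k = -2, -10, -4, 16/3, -4/3, -296/15, -8/45, 17264/315, -4/315, …
ICs: h(0) = -2, h′(0) = -10, h′′(0) = -8.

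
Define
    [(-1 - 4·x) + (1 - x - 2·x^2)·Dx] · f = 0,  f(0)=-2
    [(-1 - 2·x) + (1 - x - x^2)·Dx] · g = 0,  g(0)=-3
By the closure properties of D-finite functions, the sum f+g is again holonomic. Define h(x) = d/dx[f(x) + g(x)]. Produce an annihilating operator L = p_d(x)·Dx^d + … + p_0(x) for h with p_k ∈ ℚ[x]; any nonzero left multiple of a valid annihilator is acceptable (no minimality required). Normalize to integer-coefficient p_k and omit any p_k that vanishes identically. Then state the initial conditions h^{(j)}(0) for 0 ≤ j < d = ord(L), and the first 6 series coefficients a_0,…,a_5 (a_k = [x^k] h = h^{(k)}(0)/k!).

f: a_k = -2, -2, -6, -10, -22, -42, …
g: a_k = -3, -3, -6, -9, -15, -24, …
Sum ⇒ L₀ = lclm(L_f,L_g) in ℚ(x)⟨Dx⟩.
h=h₀': d/dx-closure on L₀ ⇒ L.
L = (-6 - 120·x - 120·x^2 - 312·x^3 - 462·x^4 - 336·x^5 + 144·x^6) + (6 + 30·x + 30·x^2 + 24·x^3 - 99·x^4 - 438·x^5 - 144·x^6 + 96·x^7)·Dx + (-1 + 2·x - 7·x^2 + 2·x^3 + 48·x^4 - 13·x^5 - 69·x^6 - 8·x^7 + 12·x^8)·Dx^2  (order 2).
h: a_k = -5, -24, -57, -148, -330, -750, …
ICs: h(0) = -5, h′(0) = -24.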